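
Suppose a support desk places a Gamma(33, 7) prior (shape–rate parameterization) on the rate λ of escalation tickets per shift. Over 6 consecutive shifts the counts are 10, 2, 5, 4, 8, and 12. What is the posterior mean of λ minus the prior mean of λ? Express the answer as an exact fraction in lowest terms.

Total count: 10 + 2 + 5 + 4 + 8 + 12 = 41.
Total exposure: 6 shifts.
Conjugate update: add total count to the shape and total exposure to the rate, giving Gamma(74, 13).
Posterior mean = 74/13 = 74/13; prior mean = 33/7 = 33/7. Difference = 74/13 − 33/7 = 89/91.

89/91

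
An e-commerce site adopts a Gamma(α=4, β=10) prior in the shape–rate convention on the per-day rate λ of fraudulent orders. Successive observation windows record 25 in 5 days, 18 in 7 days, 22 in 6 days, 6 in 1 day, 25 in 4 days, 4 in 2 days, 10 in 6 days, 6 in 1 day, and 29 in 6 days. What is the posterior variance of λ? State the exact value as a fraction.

149/2304

Total count: 25 + 18 + 22 + 6 + 25 + 4 + 10 + 6 + 29 = 145.
Total exposure: 5 + 7 + 6 + 1 + 4 + 2 + 6 + 1 + 6 = 38 days.
Conjugate update: add total count to the shape and total exposure to the rate, giving Gamma(149, 48).
Posterior variance = α'/β'² = 149/2304.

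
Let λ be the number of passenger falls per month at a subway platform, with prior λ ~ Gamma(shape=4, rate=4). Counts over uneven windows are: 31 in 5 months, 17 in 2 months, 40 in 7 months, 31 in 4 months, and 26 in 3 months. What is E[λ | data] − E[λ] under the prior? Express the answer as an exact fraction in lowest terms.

Total count: 31 + 17 + 40 + 31 + 26 = 145.
Total exposure: 5 + 2 + 7 + 4 + 3 = 21 months.
Conjugate update: add total count to the shape and total exposure to the rate, giving Gamma(149, 25).
Posterior mean = 149/25 = 149/25; prior mean = 4/4 = 1. Difference = 149/25 − 1 = 124/25.

124/25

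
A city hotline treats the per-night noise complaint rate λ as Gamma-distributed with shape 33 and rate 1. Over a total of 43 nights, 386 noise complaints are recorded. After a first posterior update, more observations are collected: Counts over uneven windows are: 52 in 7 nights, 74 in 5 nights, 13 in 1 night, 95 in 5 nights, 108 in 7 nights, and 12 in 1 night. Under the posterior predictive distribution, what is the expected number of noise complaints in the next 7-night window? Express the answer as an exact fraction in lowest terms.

Total count 386 over total exposure 43 nights.
After the first batch: Gamma(33 + 386, 1 + 43) = Gamma(419, 44).
Total count: 52 + 74 + 13 + 95 + 108 + 12 = 354.
Total exposure: 7 + 5 + 1 + 5 + 7 + 1 = 26 nights.
After the second batch: Gamma(419 + 354, 44 + 26) = Gamma(773, 70).
Predictive mean over a 7-night window = T·E[λ|data] = 7·773/70 = 773/10.

773/10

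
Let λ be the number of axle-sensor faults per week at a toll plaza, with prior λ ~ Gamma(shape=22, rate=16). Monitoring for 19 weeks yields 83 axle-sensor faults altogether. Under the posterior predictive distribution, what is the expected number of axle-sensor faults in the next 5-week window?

Total count 83 over total exposure 19 weeks.
Conjugate update: add total count to the shape and total exposure to the rate, giving Gamma(105, 35).
Predictive mean over a 5-week window = T·E[λ|data] = 5·105/35 = 15.

15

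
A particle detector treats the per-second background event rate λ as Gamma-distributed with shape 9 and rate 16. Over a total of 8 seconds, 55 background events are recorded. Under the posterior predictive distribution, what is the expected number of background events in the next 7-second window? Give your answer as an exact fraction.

Total count 55 over total exposure 8 seconds.
Conjugate update: add total count to the shape and total exposure to the rate, giving Gamma(64, 24).
Predictive mean over a 7-second window = T·E[λ|data] = 7·64/24 = 56/3.

56/3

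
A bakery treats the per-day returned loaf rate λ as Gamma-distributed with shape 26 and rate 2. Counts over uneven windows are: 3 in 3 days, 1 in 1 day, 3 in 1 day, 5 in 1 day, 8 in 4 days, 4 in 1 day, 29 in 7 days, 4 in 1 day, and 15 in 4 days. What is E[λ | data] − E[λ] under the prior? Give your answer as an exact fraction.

-227/25

Total count: 3 + 1 + 3 + 5 + 8 + 4 + 29 + 4 + 15 = 72.
Total exposure: 3 + 1 + 1 + 1 + 4 + 1 + 7 + 1 + 4 = 23 days.
By Gamma–Poisson conjugacy, the posterior is Gamma(α + Σx, β + Σt) = Gamma(26 + 72, 2 + 23) = Gamma(98, 25).
Posterior mean = 98/25 = 98/25; prior mean = 26/2 = 13. Difference = 98/25 − 13 = -227/25.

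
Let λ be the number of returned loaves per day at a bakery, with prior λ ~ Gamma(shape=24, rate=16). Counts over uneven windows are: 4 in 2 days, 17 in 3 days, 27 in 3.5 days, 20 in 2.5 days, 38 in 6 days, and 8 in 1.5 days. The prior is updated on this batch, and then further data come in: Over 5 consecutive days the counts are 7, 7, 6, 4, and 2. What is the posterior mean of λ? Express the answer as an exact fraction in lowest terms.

Total count: 4 + 17 + 27 + 20 + 38 + 8 = 114.
Total exposure: 2 + 3 + 3.5 + 2.5 + 6 + 1.5 = 18.5 days.
After the first batch: Gamma(24 + 114, 16 + 18.5) = Gamma(138, 69/2).
Total count: 7 + 7 + 6 + 4 + 2 = 26.
Total exposure: 5 days.
After the second batch: Gamma(138 + 26, 69/2 + 5) = Gamma(164, 79/2).
Posterior mean = α'/β' = 164/(79/2) = 328/79.

328/79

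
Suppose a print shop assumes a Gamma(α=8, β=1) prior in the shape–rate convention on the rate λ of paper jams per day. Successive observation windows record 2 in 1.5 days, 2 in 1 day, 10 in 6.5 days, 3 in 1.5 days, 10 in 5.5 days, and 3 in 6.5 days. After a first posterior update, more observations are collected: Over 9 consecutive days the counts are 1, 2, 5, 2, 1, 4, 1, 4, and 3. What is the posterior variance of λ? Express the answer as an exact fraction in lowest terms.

244/4225

Total count: 2 + 2 + 10 + 3 + 10 + 3 = 30.
Total exposure: 1.5 + 1 + 6.5 + 1.5 + 5.5 + 6.5 = 22.5 days.
After the first batch: Gamma(8 + 30, 1 + 22.5) = Gamma(38, 47/2).
Total count: 1 + 2 + 5 + 2 + 1 + 4 + 1 + 4 + 3 = 23.
Total exposure: 9 days.
After the second batch: Gamma(38 + 23, 47/2 + 9) = Gamma(61, 65/2).
Posterior variance = α'/β'² = 61/(4225/4) = 244/4225.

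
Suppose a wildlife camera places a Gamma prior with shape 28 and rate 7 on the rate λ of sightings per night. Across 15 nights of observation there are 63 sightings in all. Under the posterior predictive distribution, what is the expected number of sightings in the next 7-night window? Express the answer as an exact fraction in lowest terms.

Total count 63 over total exposure 15 nights.
The Gamma prior is conjugate for the Poisson rate, so λ | data ~ Gamma(28+63, 7+15) = Gamma(91, 22).
Predictive mean over a 7-night window = T·E[λ|data] = 7·91/22 = 637/22.

637/22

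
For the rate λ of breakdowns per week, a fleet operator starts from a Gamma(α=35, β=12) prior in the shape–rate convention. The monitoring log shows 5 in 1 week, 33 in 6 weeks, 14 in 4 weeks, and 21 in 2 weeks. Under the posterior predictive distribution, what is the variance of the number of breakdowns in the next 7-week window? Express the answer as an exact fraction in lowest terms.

Total count: 5 + 33 + 14 + 21 = 73.
Total exposure: 1 + 6 + 4 + 2 = 13 weeks.
The Gamma prior is conjugate for the Poisson rate, so λ | data ~ Gamma(35+73, 12+13) = Gamma(108, 25).
The posterior predictive for a window of length T is Negative Binomial with variance T·α'·(β'+T)/β'² = 7·108·32/625 = 24192/625.

24192/625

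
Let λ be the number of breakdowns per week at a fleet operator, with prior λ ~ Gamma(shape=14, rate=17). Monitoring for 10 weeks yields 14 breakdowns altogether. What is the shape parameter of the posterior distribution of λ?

Total count 14 over total exposure 10 weeks.
The Gamma prior is conjugate for the Poisson rate, so λ | data ~ Gamma(14+14, 17+10) = Gamma(28, 27).

28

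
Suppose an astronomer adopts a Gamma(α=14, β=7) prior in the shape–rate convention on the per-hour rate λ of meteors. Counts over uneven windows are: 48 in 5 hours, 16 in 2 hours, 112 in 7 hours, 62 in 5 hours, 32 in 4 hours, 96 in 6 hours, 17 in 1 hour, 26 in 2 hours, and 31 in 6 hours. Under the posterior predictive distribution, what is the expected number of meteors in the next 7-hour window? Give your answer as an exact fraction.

3178/45

Total count: 48 + 16 + 112 + 62 + 32 + 96 + 17 + 26 + 31 = 440.
Total exposure: 5 + 2 + 7 + 5 + 4 + 6 + 1 + 2 + 6 = 38 hours.
The Gamma prior is conjugate for the Poisson rate, so λ | data ~ Gamma(14+440, 7+38) = Gamma(454, 45).
Predictive mean over a 7-hour window = T·E[λ|data] = 7·454/45 = 3178/45.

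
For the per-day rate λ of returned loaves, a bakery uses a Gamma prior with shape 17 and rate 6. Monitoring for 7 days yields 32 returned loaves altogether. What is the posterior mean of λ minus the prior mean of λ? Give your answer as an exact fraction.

73/78

Total count 32 over total exposure 7 days.
By Gamma–Poisson conjugacy, the posterior is Gamma(α + Σx, β + Σt) = Gamma(17 + 32, 6 + 7) = Gamma(49, 13).
Posterior mean = 49/13 = 49/13; prior mean = 17/6 = 17/6. Difference = 49/13 − 17/6 = 73/78.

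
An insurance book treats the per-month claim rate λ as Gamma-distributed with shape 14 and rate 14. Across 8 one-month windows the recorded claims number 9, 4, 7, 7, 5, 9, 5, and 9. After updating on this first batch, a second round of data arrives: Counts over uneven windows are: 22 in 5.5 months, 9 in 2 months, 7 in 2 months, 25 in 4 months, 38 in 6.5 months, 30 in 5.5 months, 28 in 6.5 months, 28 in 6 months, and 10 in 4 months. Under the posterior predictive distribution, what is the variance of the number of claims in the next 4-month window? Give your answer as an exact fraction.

2261/128

Total count: 9 + 4 + 7 + 7 + 5 + 9 + 5 + 9 = 55.
Total exposure: 8 months.
After the first batch: Gamma(14 + 55, 14 + 8) = Gamma(69, 22).
Total count: 22 + 9 + 7 + 25 + 38 + 30 + 28 + 28 + 10 = 197.
Total exposure: 5.5 + 2 + 2 + 4 + 6.5 + 5.5 + 6.5 + 6 + 4 = 42 months.
After the second batch: Gamma(69 + 197, 22 + 42) = Gamma(266, 64).
The posterior predictive for a window of length T is Negative Binomial with variance T·α'·(β'+T)/β'² = 4·266·68/4096 = 2261/128.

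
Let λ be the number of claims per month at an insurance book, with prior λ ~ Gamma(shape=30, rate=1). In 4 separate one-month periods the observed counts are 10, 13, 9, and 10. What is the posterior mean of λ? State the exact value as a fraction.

72/5

Total count: 10 + 13 + 9 + 10 = 42.
Total exposure: 4 months.
Conjugate update: add total count to the shape and total exposure to the rate, giving Gamma(72, 5).
Posterior mean = α'/β' = 72/5.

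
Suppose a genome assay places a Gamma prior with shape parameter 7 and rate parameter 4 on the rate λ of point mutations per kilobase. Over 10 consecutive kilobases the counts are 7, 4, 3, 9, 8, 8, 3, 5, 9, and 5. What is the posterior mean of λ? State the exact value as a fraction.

Total count: 7 + 4 + 3 + 9 + 8 + 8 + 3 + 5 + 9 + 5 = 61.
Total exposure: 10 kilobases.
Gamma(α, β) with Poisson data over total exposure Σt gives posterior Gamma(α+Σx, β+Σt) = Gamma(68, 14).
Posterior mean = α'/β' = 68/14 = 34/7.

34/7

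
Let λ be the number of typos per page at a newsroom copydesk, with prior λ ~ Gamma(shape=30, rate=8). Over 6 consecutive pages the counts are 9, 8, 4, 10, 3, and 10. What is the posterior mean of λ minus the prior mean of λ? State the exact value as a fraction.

43/28

Total count: 9 + 8 + 4 + 10 + 3 + 10 = 44.
Total exposure: 6 pages.
By Gamma–Poisson conjugacy, the posterior is Gamma(α + Σx, β + Σt) = Gamma(30 + 44, 8 + 6) = Gamma(74, 14).
Posterior mean = 74/14 = 37/7; prior mean = 30/8 = 15/4. Difference = 37/7 − 15/4 = 43/28.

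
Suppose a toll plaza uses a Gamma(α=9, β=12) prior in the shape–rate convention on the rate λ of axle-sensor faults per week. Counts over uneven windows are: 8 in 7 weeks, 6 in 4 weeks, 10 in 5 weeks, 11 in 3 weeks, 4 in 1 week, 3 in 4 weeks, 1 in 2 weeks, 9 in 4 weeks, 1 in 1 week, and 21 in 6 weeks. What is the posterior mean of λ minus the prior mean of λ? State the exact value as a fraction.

185/196

Total count: 8 + 6 + 10 + 11 + 4 + 3 + 1 + 9 + 1 + 21 = 74.
Total exposure: 7 + 4 + 5 + 3 + 1 + 4 + 2 + 4 + 1 + 6 = 37 weeks.
Conjugate update: add total count to the shape and total exposure to the rate, giving Gamma(83, 49).
Posterior mean = 83/49 = 83/49; prior mean = 9/12 = 3/4. Difference = 83/49 − 3/4 = 185/196.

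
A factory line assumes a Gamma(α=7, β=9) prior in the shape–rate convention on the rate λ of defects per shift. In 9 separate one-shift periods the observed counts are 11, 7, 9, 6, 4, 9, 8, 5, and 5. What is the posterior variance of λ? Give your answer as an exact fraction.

71/324

Total count: 11 + 7 + 9 + 6 + 4 + 9 + 8 + 5 + 5 = 64.
Total exposure: 9 shifts.
The Gamma prior is conjugate for the Poisson rate, so λ | data ~ Gamma(7+64, 9+9) = Gamma(71, 18).
Posterior variance = α'/β'² = 71/324.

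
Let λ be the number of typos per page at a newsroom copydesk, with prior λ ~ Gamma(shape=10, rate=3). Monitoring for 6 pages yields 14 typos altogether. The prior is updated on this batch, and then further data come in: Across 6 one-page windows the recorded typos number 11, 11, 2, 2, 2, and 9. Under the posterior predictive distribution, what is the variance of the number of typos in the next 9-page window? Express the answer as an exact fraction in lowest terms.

1464/25

Total count 14 over total exposure 6 pages.
After the first batch: Gamma(10 + 14, 3 + 6) = Gamma(24, 9).
Total count: 11 + 11 + 2 + 2 + 2 + 9 = 37.
Total exposure: 6 pages.
After the second batch: Gamma(24 + 37, 9 + 6) = Gamma(61, 15).
The posterior predictive for a window of length T is Negative Binomial with variance T·α'·(β'+T)/β'² = 9·61·24/225 = 1464/25.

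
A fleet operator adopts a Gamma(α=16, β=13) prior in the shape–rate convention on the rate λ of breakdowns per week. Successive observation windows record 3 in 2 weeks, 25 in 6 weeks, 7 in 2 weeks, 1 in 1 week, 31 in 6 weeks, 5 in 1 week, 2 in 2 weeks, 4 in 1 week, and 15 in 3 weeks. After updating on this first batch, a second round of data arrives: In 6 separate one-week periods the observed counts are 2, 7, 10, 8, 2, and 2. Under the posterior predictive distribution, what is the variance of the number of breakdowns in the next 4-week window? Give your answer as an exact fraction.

Total count: 3 + 25 + 7 + 1 + 31 + 5 + 2 + 4 + 15 = 93.
Total exposure: 2 + 6 + 2 + 1 + 6 + 1 + 2 + 1 + 3 = 24 weeks.
After the first batch: Gamma(16 + 93, 13 + 24) = Gamma(109, 37).
Total count: 2 + 7 + 10 + 8 + 2 + 2 = 31.
Total exposure: 6 weeks.
After the second batch: Gamma(109 + 31, 37 + 6) = Gamma(140, 43).
The posterior predictive for a window of length T is Negative Binomial with variance T·α'·(β'+T)/β'² = 4·140·47/1849 = 26320/1849.

26320/1849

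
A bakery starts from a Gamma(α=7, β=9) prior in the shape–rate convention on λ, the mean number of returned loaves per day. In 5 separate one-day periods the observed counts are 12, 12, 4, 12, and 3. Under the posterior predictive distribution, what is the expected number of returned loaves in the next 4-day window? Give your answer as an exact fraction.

100/7

Total count: 12 + 12 + 4 + 12 + 3 = 43.
Total exposure: 5 days.
The Gamma prior is conjugate for the Poisson rate, so λ | data ~ Gamma(7+43, 9+5) = Gamma(50, 14).
Predictive mean over a 4-day window = T·E[λ|data] = 4·50/14 = 100/7.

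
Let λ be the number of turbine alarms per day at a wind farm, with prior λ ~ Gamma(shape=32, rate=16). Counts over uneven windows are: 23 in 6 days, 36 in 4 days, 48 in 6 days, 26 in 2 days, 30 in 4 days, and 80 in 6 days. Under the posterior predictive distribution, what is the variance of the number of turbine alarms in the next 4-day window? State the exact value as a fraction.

300/11

Total count: 23 + 36 + 48 + 26 + 30 + 80 = 243.
Total exposure: 6 + 4 + 6 + 2 + 4 + 6 = 28 days.
By Gamma–Poisson conjugacy, the posterior is Gamma(α + Σx, β + Σt) = Gamma(32 + 243, 16 + 28) = Gamma(275, 44).
The posterior predictive for a window of length T is Negative Binomial with variance T·α'·(β'+T)/β'² = 4·275·48/1936 = 300/11.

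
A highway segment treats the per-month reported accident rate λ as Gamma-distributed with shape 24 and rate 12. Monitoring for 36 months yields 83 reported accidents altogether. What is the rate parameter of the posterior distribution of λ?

48

Total count 83 over total exposure 36 months.
Conjugate update: add total count to the shape and total exposure to the rate, giving Gamma(107, 48).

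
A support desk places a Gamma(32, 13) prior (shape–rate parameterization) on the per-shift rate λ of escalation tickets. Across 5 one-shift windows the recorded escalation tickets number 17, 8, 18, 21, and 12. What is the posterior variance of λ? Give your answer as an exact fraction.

Total count: 17 + 8 + 18 + 21 + 12 = 76.
Total exposure: 5 shifts.
The Gamma prior is conjugate for the Poisson rate, so λ | data ~ Gamma(32+76, 13+5) = Gamma(108, 18).
Posterior variance = α'/β'² = 108/324 = 1/3.

1/3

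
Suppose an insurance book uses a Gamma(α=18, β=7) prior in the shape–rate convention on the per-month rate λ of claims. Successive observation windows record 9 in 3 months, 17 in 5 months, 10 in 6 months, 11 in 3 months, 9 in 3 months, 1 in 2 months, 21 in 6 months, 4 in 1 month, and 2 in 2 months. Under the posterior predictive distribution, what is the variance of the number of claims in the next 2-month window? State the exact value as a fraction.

2040/361

Total count: 9 + 17 + 10 + 11 + 9 + 1 + 21 + 4 + 2 = 84.
Total exposure: 3 + 5 + 6 + 3 + 3 + 2 + 6 + 1 + 2 = 31 months.
Gamma(α, β) with Poisson data over total exposure Σt gives posterior Gamma(α+Σx, β+Σt) = Gamma(102, 38).
The posterior predictive for a window of length T is Negative Binomial with variance T·α'·(β'+T)/β'² = 2·102·40/1444 = 2040/361.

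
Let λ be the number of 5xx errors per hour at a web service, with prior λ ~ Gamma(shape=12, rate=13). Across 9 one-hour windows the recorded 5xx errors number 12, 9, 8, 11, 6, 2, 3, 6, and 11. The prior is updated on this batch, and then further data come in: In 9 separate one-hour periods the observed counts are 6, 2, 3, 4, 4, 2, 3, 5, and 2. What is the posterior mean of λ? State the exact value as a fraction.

111/31

Total count: 12 + 9 + 8 + 11 + 6 + 2 + 3 + 6 + 11 = 68.
Total exposure: 9 hours.
After the first batch: Gamma(12 + 68, 13 + 9) = Gamma(80, 22).
Total count: 6 + 2 + 3 + 4 + 4 + 2 + 3 + 5 + 2 = 31.
Total exposure: 9 hours.
After the second batch: Gamma(80 + 31, 22 + 9) = Gamma(111, 31).
Posterior mean = α'/β' = 111/31.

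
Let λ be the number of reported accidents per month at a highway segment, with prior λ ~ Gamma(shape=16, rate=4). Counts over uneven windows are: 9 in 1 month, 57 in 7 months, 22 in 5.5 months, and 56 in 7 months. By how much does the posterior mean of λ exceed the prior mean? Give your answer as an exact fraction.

Total count: 9 + 57 + 22 + 56 = 144.
Total exposure: 1 + 7 + 5.5 + 7 = 20.5 months.
Posterior: α' = 16 + 144 = 160, β' = 4 + 20.5 = 49/2.
Posterior mean = 160/(49/2) = 320/49; prior mean = 16/4 = 4. Difference = 320/49 − 4 = 124/49.

124/49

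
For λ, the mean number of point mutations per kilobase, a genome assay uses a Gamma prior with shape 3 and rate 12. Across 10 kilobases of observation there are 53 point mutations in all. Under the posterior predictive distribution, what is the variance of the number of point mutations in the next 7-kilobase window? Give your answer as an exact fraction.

2842/121

Total count 53 over total exposure 10 kilobases.
Conjugate update: add total count to the shape and total exposure to the rate, giving Gamma(56, 22).
The posterior predictive for a window of length T is Negative Binomial with variance T·α'·(β'+T)/β'² = 7·56·29/484 = 2842/121.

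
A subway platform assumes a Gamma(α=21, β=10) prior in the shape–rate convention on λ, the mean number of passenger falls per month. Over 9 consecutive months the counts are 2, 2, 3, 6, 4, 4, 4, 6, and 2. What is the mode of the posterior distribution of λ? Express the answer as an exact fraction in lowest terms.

Total count: 2 + 2 + 3 + 6 + 4 + 4 + 4 + 6 + 2 = 33.
Total exposure: 9 months.
Posterior: α' = 21 + 33 = 54, β' = 10 + 9 = 19.
Posterior mode = (α'−1)/β' = 53/19.

53/19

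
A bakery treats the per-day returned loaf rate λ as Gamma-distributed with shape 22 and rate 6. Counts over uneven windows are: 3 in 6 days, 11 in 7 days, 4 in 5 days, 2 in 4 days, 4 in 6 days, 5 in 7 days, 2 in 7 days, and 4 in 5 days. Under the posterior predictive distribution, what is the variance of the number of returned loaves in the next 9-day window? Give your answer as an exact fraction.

31806/2809

Total count: 3 + 11 + 4 + 2 + 4 + 5 + 2 + 4 = 35.
Total exposure: 6 + 7 + 5 + 4 + 6 + 7 + 7 + 5 = 47 days.
Gamma(α, β) with Poisson data over total exposure Σt gives posterior Gamma(α+Σx, β+Σt) = Gamma(57, 53).
The posterior predictive for a window of length T is Negative Binomial with variance T·α'·(β'+T)/β'² = 9·57·62/2809 = 31806/2809.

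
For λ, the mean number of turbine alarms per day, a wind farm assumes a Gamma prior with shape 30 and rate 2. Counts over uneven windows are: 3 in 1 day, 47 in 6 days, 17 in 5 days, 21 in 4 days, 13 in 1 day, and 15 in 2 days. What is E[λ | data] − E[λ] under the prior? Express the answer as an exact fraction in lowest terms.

-169/21

Total count: 3 + 47 + 17 + 21 + 13 + 15 = 116.
Total exposure: 1 + 6 + 5 + 4 + 1 + 2 = 19 days.
Gamma(α, β) with Poisson data over total exposure Σt gives posterior Gamma(α+Σx, β+Σt) = Gamma(146, 21).
Posterior mean = 146/21 = 146/21; prior mean = 30/2 = 15. Difference = 146/21 − 15 = -169/21.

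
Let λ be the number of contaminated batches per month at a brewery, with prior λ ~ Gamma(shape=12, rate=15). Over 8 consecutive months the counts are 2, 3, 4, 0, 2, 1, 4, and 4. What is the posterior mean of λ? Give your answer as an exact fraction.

Total count: 2 + 3 + 4 + 0 + 2 + 1 + 4 + 4 = 20.
Total exposure: 8 months.
Conjugate update: add total count to the shape and total exposure to the rate, giving Gamma(32, 23).
Posterior mean = α'/β' = 32/23.

32/23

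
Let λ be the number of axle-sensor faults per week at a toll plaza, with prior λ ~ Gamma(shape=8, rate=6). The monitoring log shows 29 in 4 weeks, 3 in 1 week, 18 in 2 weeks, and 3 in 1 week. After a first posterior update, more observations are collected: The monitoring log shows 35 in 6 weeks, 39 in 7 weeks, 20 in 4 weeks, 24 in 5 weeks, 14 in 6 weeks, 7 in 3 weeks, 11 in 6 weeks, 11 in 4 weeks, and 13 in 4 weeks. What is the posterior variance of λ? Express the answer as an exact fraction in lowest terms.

235/3481

Total count: 29 + 3 + 18 + 3 = 53.
Total exposure: 4 + 1 + 2 + 1 = 8 weeks.
After the first batch: Gamma(8 + 53, 6 + 8) = Gamma(61, 14).
Total count: 35 + 39 + 20 + 24 + 14 + 7 + 11 + 11 + 13 = 174.
Total exposure: 6 + 7 + 4 + 5 + 6 + 3 + 6 + 4 + 4 = 45 weeks.
After the second batch: Gamma(61 + 174, 14 + 45) = Gamma(235, 59).
Posterior variance = α'/β'² = 235/3481.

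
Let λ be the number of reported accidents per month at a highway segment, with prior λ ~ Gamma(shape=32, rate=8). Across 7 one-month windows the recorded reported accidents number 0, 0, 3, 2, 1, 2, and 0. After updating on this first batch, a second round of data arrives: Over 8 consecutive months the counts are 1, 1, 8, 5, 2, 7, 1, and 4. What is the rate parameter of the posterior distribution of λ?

Total count: 0 + 0 + 3 + 2 + 1 + 2 + 0 = 8.
Total exposure: 7 months.
After the first batch: Gamma(32 + 8, 8 + 7) = Gamma(40, 15).
Total count: 1 + 1 + 8 + 5 + 2 + 7 + 1 + 4 = 29.
Total exposure: 8 months.
After the second batch: Gamma(40 + 29, 15 + 8) = Gamma(69, 23).

23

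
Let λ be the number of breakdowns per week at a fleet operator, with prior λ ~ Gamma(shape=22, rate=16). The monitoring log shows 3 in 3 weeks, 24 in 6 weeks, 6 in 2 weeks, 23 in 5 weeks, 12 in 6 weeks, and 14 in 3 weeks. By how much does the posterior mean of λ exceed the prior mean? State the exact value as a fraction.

Total count: 3 + 24 + 6 + 23 + 12 + 14 = 82.
Total exposure: 3 + 6 + 2 + 5 + 6 + 3 = 25 weeks.
Posterior: α' = 22 + 82 = 104, β' = 16 + 25 = 41.
Posterior mean = 104/41 = 104/41; prior mean = 22/16 = 11/8. Difference = 104/41 − 11/8 = 381/328.

381/328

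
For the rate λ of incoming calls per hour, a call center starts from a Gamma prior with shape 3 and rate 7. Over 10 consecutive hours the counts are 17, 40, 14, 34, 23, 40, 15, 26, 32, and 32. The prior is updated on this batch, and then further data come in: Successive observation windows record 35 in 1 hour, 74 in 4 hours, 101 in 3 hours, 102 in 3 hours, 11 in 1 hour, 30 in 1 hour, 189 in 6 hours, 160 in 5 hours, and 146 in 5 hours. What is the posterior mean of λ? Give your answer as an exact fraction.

Total count: 17 + 40 + 14 + 34 + 23 + 40 + 15 + 26 + 32 + 32 = 273.
Total exposure: 10 hours.
After the first batch: Gamma(3 + 273, 7 + 10) = Gamma(276, 17).
Total count: 35 + 74 + 101 + 102 + 11 + 30 + 189 + 160 + 146 = 848.
Total exposure: 1 + 4 + 3 + 3 + 1 + 1 + 6 + 5 + 5 = 29 hours.
After the second batch: Gamma(276 + 848, 17 + 29) = Gamma(1124, 46).
Posterior mean = α'/β' = 1124/46 = 562/23.

562/23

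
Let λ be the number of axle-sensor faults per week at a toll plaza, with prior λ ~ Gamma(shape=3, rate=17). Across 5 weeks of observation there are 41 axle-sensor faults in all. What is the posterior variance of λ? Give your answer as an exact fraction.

Total count 41 over total exposure 5 weeks.
Posterior: α' = 3 + 41 = 44, β' = 17 + 5 = 22.
Posterior variance = α'/β'² = 44/484 = 1/11.

1/11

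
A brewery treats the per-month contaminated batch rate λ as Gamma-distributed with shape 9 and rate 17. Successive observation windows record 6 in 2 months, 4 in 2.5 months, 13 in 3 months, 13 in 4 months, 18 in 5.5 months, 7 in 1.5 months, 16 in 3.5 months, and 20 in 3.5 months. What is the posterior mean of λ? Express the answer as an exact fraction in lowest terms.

Total count: 6 + 4 + 13 + 13 + 18 + 7 + 16 + 20 = 97.
Total exposure: 2 + 2.5 + 3 + 4 + 5.5 + 1.5 + 3.5 + 3.5 = 25.5 months.
Posterior: α' = 9 + 97 = 106, β' = 17 + 25.5 = 85/2.
Posterior mean = α'/β' = 106/(85/2) = 212/85.

212/85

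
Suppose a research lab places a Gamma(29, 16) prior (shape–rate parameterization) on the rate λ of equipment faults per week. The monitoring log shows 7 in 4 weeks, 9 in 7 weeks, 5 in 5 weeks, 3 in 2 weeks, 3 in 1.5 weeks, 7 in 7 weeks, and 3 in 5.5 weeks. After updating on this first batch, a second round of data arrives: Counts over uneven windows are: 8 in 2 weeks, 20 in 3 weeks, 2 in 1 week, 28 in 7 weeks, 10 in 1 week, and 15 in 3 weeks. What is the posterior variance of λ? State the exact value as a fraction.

Total count: 7 + 9 + 5 + 3 + 3 + 7 + 3 = 37.
Total exposure: 4 + 7 + 5 + 2 + 1.5 + 7 + 5.5 = 32 weeks.
After the first batch: Gamma(29 + 37, 16 + 32) = Gamma(66, 48).
Total count: 8 + 20 + 2 + 28 + 10 + 15 = 83.
Total exposure: 2 + 3 + 1 + 7 + 1 + 3 = 17 weeks.
After the second batch: Gamma(66 + 83, 48 + 17) = Gamma(149, 65).
Posterior variance = α'/β'² = 149/4225.

149/4225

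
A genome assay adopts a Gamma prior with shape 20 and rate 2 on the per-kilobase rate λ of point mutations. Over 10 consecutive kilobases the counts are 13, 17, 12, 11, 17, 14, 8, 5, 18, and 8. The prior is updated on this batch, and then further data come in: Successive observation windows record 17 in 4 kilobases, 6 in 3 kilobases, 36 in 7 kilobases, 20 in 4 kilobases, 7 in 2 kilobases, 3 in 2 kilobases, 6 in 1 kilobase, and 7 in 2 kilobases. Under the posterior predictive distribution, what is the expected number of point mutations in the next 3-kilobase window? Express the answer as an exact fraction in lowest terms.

Total count: 13 + 17 + 12 + 11 + 17 + 14 + 8 + 5 + 18 + 8 = 123.
Total exposure: 10 kilobases.
After the first batch: Gamma(20 + 123, 2 + 10) = Gamma(143, 12).
Total count: 17 + 6 + 36 + 20 + 7 + 3 + 6 + 7 = 102.
Total exposure: 4 + 3 + 7 + 4 + 2 + 2 + 1 + 2 = 25 kilobases.
After the second batch: Gamma(143 + 102, 12 + 25) = Gamma(245, 37).
Predictive mean over a 3-kilobase window = T·E[λ|data] = 3·245/37 = 735/37.

735/37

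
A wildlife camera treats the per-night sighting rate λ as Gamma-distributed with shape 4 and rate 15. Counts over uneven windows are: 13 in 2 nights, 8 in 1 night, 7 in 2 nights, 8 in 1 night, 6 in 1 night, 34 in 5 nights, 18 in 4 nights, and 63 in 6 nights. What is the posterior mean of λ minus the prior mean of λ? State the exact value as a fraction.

2267/555

Total count: 13 + 8 + 7 + 8 + 6 + 34 + 18 + 63 = 157.
Total exposure: 2 + 1 + 2 + 1 + 1 + 5 + 4 + 6 = 22 nights.
The Gamma prior is conjugate for the Poisson rate, so λ | data ~ Gamma(4+157, 15+22) = Gamma(161, 37).
Posterior mean = 161/37 = 161/37; prior mean = 4/15 = 4/15. Difference = 161/37 − 4/15 = 2267/555.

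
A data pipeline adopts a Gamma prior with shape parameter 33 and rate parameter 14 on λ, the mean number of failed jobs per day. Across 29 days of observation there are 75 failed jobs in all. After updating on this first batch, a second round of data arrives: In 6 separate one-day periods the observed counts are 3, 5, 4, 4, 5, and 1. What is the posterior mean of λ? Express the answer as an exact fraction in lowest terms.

130/49

Total count 75 over total exposure 29 days.
After the first batch: Gamma(33 + 75, 14 + 29) = Gamma(108, 43).
Total count: 3 + 5 + 4 + 4 + 5 + 1 = 22.
Total exposure: 6 days.
After the second batch: Gamma(108 + 22, 43 + 6) = Gamma(130, 49).
Posterior mean = α'/β' = 130/49.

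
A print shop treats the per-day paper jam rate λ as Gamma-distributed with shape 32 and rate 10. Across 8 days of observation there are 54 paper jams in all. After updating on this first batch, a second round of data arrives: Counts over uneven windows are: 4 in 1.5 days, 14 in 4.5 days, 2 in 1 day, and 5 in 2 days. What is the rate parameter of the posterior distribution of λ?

Total count 54 over total exposure 8 days.
After the first batch: Gamma(32 + 54, 10 + 8) = Gamma(86, 18).
Total count: 4 + 14 + 2 + 5 = 25.
Total exposure: 1.5 + 4.5 + 1 + 2 = 9 days.
After the second batch: Gamma(86 + 25, 18 + 9) = Gamma(111, 27).

27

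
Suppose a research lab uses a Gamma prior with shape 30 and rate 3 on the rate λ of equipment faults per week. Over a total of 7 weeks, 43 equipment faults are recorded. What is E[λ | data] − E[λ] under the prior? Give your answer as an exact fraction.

-27/10

Total count 43 over total exposure 7 weeks.
Conjugate update: add total count to the shape and total exposure to the rate, giving Gamma(73, 10).
Posterior mean = 73/10 = 73/10; prior mean = 30/3 = 10. Difference = 73/10 − 10 = -27/10.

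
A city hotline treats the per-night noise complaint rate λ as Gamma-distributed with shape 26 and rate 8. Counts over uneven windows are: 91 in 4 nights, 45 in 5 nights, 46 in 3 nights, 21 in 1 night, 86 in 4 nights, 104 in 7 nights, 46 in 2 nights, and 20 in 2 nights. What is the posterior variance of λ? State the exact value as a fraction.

Total count: 91 + 45 + 46 + 21 + 86 + 104 + 46 + 20 = 459.
Total exposure: 4 + 5 + 3 + 1 + 4 + 7 + 2 + 2 = 28 nights.
Gamma(α, β) with Poisson data over total exposure Σt gives posterior Gamma(α+Σx, β+Σt) = Gamma(485, 36).
Posterior variance = α'/β'² = 485/1296.

485/1296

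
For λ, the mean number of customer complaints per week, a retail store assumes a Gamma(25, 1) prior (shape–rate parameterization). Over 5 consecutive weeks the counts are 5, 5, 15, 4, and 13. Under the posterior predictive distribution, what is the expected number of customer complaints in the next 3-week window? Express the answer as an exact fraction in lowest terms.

Total count: 5 + 5 + 15 + 4 + 13 = 42.
Total exposure: 5 weeks.
Conjugate update: add total count to the shape and total exposure to the rate, giving Gamma(67, 6).
Predictive mean over a 3-week window = T·E[λ|data] = 3·67/6 = 67/2.

67/2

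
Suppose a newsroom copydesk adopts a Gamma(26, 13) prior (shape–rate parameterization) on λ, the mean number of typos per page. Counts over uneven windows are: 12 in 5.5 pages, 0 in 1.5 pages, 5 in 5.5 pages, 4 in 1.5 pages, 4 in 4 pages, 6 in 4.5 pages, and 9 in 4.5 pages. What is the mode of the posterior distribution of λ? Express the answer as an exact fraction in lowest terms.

Total count: 12 + 0 + 5 + 4 + 4 + 6 + 9 = 40.
Total exposure: 5.5 + 1.5 + 5.5 + 1.5 + 4 + 4.5 + 4.5 = 27 pages.
Conjugate update: add total count to the shape and total exposure to the rate, giving Gamma(66, 40).
Posterior mode = (α'−1)/β' = 65/40 = 13/8.

13/8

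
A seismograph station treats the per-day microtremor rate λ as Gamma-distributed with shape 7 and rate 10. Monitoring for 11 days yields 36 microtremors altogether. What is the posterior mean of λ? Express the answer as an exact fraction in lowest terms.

43/21

Total count 36 over total exposure 11 days.
Conjugate update: add total count to the shape and total exposure to the rate, giving Gamma(43, 21).
Posterior mean = α'/β' = 43/21.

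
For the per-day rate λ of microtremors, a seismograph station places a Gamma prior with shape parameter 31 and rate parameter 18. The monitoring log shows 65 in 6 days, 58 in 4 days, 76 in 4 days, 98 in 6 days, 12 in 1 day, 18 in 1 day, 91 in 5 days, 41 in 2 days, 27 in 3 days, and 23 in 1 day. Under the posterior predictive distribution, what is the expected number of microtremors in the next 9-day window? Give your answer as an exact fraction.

1620/17

Total count: 65 + 58 + 76 + 98 + 12 + 18 + 91 + 41 + 27 + 23 = 509.
Total exposure: 6 + 4 + 4 + 6 + 1 + 1 + 5 + 2 + 3 + 1 = 33 days.
Conjugate update: add total count to the shape and total exposure to the rate, giving Gamma(540, 51).
Predictive mean over a 9-day window = T·E[λ|data] = 9·540/51 = 1620/17.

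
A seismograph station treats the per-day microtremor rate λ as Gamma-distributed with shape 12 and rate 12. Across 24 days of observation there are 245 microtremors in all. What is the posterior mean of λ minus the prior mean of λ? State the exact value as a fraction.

Total count 245 over total exposure 24 days.
Posterior: α' = 12 + 245 = 257, β' = 12 + 24 = 36.
Posterior mean = 257/36 = 257/36; prior mean = 12/12 = 1. Difference = 257/36 − 1 = 221/36.

221/36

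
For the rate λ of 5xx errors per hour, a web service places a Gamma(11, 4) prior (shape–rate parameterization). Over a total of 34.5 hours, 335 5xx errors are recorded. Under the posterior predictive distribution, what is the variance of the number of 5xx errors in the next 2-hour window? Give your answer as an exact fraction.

Total count 335 over total exposure 34.5 hours.
By Gamma–Poisson conjugacy, the posterior is Gamma(α + Σx, β + Σt) = Gamma(11 + 335, 4 + 34.5) = Gamma(346, 77/2).
The posterior predictive for a window of length T is Negative Binomial with variance T·α'·(β'+T)/β'² = 2·346·(81/2)/(5929/4) = 112104/5929.

112104/5929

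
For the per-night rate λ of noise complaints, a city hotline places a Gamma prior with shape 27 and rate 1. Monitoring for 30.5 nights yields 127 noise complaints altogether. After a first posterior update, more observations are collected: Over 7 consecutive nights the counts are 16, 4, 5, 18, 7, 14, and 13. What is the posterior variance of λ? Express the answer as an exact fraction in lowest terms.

12/77

Total count 127 over total exposure 30.5 nights.
After the first batch: Gamma(27 + 127, 1 + 30.5) = Gamma(154, 63/2).
Total count: 16 + 4 + 5 + 18 + 7 + 14 + 13 = 77.
Total exposure: 7 nights.
After the second batch: Gamma(154 + 77, 63/2 + 7) = Gamma(231, 77/2).
Posterior variance = α'/β'² = 231/(5929/4) = 12/77.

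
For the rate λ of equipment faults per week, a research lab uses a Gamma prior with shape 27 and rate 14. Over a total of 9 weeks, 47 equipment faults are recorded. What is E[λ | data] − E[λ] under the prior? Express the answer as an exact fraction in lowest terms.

Total count 47 over total exposure 9 weeks.
Gamma(α, β) with Poisson data over total exposure Σt gives posterior Gamma(α+Σx, β+Σt) = Gamma(74, 23).
Posterior mean = 74/23 = 74/23; prior mean = 27/14 = 27/14. Difference = 74/23 − 27/14 = 415/322.

415/322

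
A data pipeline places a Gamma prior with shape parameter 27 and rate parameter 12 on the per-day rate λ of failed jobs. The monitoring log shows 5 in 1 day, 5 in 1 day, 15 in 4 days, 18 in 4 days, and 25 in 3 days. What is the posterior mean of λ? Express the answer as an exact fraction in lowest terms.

19/5

Total count: 5 + 5 + 15 + 18 + 25 = 68.
Total exposure: 1 + 1 + 4 + 4 + 3 = 13 days.
Conjugate update: add total count to the shape and total exposure to the rate, giving Gamma(95, 25).
Posterior mean = α'/β' = 95/25 = 19/5.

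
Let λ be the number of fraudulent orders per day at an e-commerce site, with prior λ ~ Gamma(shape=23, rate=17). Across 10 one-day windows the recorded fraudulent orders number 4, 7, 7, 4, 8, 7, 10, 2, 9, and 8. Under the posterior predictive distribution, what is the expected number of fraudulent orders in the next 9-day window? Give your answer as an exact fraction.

89/3

Total count: 4 + 7 + 7 + 4 + 8 + 7 + 10 + 2 + 9 + 8 = 66.
Total exposure: 10 days.
Conjugate update: add total count to the shape and total exposure to the rate, giving Gamma(89, 27).
Predictive mean over a 9-day window = T·E[λ|data] = 9·89/27 = 89/3.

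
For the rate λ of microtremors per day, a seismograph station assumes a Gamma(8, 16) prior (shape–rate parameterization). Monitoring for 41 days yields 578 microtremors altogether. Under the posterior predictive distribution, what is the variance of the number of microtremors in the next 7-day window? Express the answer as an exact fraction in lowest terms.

Total count 578 over total exposure 41 days.
Conjugate update: add total count to the shape and total exposure to the rate, giving Gamma(586, 57).
The posterior predictive for a window of length T is Negative Binomial with variance T·α'·(β'+T)/β'² = 7·586·64/3249 = 262528/3249.

262528/3249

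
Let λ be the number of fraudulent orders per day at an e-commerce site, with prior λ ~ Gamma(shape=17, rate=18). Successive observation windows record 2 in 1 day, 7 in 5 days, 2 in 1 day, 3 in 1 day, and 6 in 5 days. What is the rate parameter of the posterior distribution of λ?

31

Total count: 2 + 7 + 2 + 3 + 6 = 20.
Total exposure: 1 + 5 + 1 + 1 + 5 = 13 days.
The Gamma prior is conjugate for the Poisson rate, so λ | data ~ Gamma(17+20, 18+13) = Gamma(37, 31).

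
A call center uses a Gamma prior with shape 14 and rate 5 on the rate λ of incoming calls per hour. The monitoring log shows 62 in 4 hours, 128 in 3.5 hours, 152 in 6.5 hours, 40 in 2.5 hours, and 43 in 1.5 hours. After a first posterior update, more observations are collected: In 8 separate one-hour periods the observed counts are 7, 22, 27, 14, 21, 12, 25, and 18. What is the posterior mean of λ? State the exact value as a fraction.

585/31

Total count: 62 + 128 + 152 + 40 + 43 = 425.
Total exposure: 4 + 3.5 + 6.5 + 2.5 + 1.5 = 18 hours.
After the first batch: Gamma(14 + 425, 5 + 18) = Gamma(439, 23).
Total count: 7 + 22 + 27 + 14 + 21 + 12 + 25 + 18 = 146.
Total exposure: 8 hours.
After the second batch: Gamma(439 + 146, 23 + 8) = Gamma(585, 31).
Posterior mean = α'/β' = 585/31.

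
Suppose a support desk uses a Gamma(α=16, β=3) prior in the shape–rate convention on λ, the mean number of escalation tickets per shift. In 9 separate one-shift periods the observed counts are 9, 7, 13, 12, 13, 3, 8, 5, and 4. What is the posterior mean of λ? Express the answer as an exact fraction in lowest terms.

Total count: 9 + 7 + 13 + 12 + 13 + 3 + 8 + 5 + 4 = 74.
Total exposure: 9 shifts.
Gamma(α, β) with Poisson data over total exposure Σt gives posterior Gamma(α+Σx, β+Σt) = Gamma(90, 12).
Posterior mean = α'/β' = 90/12 = 15/2.

15/2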